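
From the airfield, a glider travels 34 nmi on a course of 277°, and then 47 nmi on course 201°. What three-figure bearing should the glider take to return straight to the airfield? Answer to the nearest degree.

Leg 1 (277°, 34 nmi): east 34 sin 277° = -33.75, north 34 cos 277° = 4.14
Leg 2 (201°, 47 nmi): east 47 sin 201° = -16.84, north 47 cos 201° = -43.88
Net displacement: -50.59 east, -39.73 north. Direction back to start is (50.59, 39.73): bearing = atan2(50.59, 39.73) mod 360° = 51.85° ≈ 052°.

052°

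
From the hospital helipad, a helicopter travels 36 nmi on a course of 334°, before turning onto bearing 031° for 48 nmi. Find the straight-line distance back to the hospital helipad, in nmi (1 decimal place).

74.0 nmi

Leg 1 (334°, 36 nmi): east 36 sin 334° = -15.78, north 36 cos 334° = 32.36
Leg 2 (031°, 48 nmi): east 48 sin 31° = 24.72, north 48 cos 31° = 41.14
Net: 8.94 east, 73.50 north. Distance = √((8.94)² + (73.50)²) = 74.042 nmi.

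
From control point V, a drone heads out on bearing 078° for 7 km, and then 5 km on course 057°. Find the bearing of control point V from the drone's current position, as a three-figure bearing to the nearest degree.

Leg 1 (078°, 7 km): east 7 sin 78° = 6.85, north 7 cos 78° = 1.46
Leg 2 (057°, 5 km): east 5 sin 57° = 4.19, north 5 cos 57° = 2.72
Net displacement: 11.04 east, 4.18 north. Direction back to start is (-11.04, -4.18): bearing = atan2(-11.04, -4.18) mod 360° = 249.27° ≈ 249°.

249°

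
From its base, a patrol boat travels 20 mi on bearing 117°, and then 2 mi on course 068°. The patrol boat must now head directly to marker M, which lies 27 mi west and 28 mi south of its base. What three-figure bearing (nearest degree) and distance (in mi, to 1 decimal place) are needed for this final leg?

247°, 50.6 mi

Leg 1 (117°, 20 mi): east 20 sin 117° = 17.82, north 20 cos 117° = -9.08
Leg 2 (068°, 2 mi): east 2 sin 68° = 1.85, north 2 cos 68° = 0.75
Current position: (19.67, -8.33). Target: (-27, -28). Remaining: Δeast = -46.67, Δnorth = -19.67.
Bearing = atan2(-46.67, -19.67) mod 360° = 247.15°; distance = √((-46.67)² + (-19.67)²) = 50.650 mi.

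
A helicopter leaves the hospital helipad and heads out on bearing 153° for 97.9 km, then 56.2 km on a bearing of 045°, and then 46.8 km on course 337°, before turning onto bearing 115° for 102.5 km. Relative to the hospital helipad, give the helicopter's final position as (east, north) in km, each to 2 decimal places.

(158.80, -47.73)

Leg 1 (153°, 97.9 km): east 97.9 sin 153° = 44.45, north 97.9 cos 153° = -87.23
Leg 2 (045°, 56.2 km): east 56.2 sin 45° = 39.74, north 56.2 cos 45° = 39.74
Leg 3 (337°, 46.8 km): east 46.8 sin 337° = -18.29, north 46.8 cos 337° = 43.08
Leg 4 (115°, 102.5 km): east 102.5 sin 115° = 92.90, north 102.5 cos 115° = -43.32
Summing: 158.80 km east, -47.73 km north → (158.80, -47.73).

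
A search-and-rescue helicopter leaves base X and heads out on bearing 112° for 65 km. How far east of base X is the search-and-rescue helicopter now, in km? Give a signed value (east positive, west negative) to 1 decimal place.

60.3 km

Leg 1 (112°, 65 km): east 65 sin 112° = 60.27, north 65 cos 112° = -24.35
Net east component: 60.27 km.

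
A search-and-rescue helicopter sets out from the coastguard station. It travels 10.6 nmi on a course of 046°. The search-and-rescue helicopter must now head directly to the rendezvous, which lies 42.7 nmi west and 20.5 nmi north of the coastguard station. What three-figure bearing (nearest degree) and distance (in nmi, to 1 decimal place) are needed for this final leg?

285°, 52.0 nmi

Leg 1 (046°, 10.6 nmi): east 10.6 sin 46° = 7.63, north 10.6 cos 46° = 7.36
Current position: (7.63, 7.36). Target: (-42.7, 20.5). Remaining: Δeast = -50.33, Δnorth = 13.14.
Bearing = atan2(-50.33, 13.14) mod 360° = 284.63°; distance = √((-50.33)² + (13.14)²) = 52.011 nmi.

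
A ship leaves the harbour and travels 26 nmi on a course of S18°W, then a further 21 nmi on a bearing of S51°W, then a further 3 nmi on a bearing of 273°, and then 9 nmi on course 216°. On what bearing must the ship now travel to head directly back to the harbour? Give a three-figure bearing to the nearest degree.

Leg 1 (S18°W, 26 nmi): east 26 sin 198° = -8.03, north 26 cos 198° = -24.73
Leg 2 (S51°W, 21 nmi): east 21 sin 231° = -16.32, north 21 cos 231° = -13.22
Leg 3 (273°, 3 nmi): east 3 sin 273° = -3.00, north 3 cos 273° = 0.16
Leg 4 (216°, 9 nmi): east 9 sin 216° = -5.29, north 9 cos 216° = -7.28
Net displacement: -32.64 east, -45.07 north. Direction back to start is (32.64, 45.07): bearing = atan2(32.64, 45.07) mod 360° = 35.91° ≈ 036°.

036°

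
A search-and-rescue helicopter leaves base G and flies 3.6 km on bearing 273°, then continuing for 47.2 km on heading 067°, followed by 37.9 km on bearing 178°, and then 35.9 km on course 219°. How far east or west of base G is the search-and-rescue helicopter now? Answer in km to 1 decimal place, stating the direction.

18.6 km east

Leg 1 (273°, 3.6 km): east 3.6 sin 273° = -3.60, north 3.6 cos 273° = 0.19
Leg 2 (067°, 47.2 km): east 47.2 sin 67° = 43.45, north 47.2 cos 67° = 18.44
Leg 3 (178°, 37.9 km): east 37.9 sin 178° = 1.32, north 37.9 cos 178° = -37.88
Leg 4 (219°, 35.9 km): east 35.9 sin 219° = -22.59, north 35.9 cos 219° = -27.90
Net east component: 18.58 km.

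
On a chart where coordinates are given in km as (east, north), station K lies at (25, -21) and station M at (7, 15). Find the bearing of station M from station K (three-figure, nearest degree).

333°

Δeast = 7 − 25 = -18.00; Δnorth = 15 − -21 = 36.00.
Bearing = atan2(Δeast, Δnorth) mod 360° = 333.43° ≈ 333°.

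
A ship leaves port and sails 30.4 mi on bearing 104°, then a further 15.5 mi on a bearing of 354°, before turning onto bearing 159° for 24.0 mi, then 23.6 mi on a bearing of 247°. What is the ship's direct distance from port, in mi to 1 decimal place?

Leg 1 (104°, 30.4 mi): east 30.4 sin 104° = 29.50, north 30.4 cos 104° = -7.35
Leg 2 (354°, 15.5 mi): east 15.5 sin 354° = -1.62, north 15.5 cos 354° = 15.42
Leg 3 (159°, 24.0 mi): east 24.0 sin 159° = 8.60, north 24.0 cos 159° = -22.41
Leg 4 (247°, 23.6 mi): east 23.6 sin 247° = -21.72, north 23.6 cos 247° = -9.22
Net: 14.75 east, -23.57 north. Distance = √((14.75)² + (-23.57)²) = 27.804 mi.

27.8 mi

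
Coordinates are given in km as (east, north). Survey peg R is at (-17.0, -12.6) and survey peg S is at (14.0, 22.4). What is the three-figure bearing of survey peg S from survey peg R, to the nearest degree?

042°

Δeast = 14.0 − -17.0 = 31.00; Δnorth = 22.4 − -12.6 = 35.00.
Bearing = atan2(Δeast, Δnorth) mod 360° = 41.53° ≈ 042°.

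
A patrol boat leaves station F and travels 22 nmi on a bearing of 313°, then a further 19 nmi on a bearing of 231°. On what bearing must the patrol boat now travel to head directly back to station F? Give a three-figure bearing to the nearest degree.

096°

Leg 1 (313°, 22 nmi): east 22 sin 313° = -16.09, north 22 cos 313° = 15.00
Leg 2 (231°, 19 nmi): east 19 sin 231° = -14.77, north 19 cos 231° = -11.96
Net displacement: -30.86 east, 3.05 north. Direction back to start is (30.86, -3.05): bearing = atan2(30.86, -3.05) mod 360° = 95.64° ≈ 096°.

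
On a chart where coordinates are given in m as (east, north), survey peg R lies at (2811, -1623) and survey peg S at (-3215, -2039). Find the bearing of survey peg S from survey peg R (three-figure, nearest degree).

Δeast = -3215 − 2811 = -6026.00; Δnorth = -2039 − -1623 = -416.00.
Bearing = atan2(Δeast, Δnorth) mod 360° = 266.05° ≈ 266°.

266°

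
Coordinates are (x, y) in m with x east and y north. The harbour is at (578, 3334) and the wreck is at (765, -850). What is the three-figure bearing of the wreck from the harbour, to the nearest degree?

177°

Δeast = 765 − 578 = 187.00; Δnorth = -850 − 3334 = -4184.00.
Bearing = atan2(Δeast, Δnorth) mod 360° = 177.44° ≈ 177°.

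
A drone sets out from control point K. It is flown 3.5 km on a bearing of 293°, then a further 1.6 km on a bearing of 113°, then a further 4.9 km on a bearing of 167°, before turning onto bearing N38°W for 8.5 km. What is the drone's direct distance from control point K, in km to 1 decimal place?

Leg 1 (293°, 3.5 km): east 3.5 sin 293° = -3.22, north 3.5 cos 293° = 1.37
Leg 2 (113°, 1.6 km): east 1.6 sin 113° = 1.47, north 1.6 cos 113° = -0.63
Leg 3 (167°, 4.9 km): east 4.9 sin 167° = 1.10, north 4.9 cos 167° = -4.77
Leg 4 (N38°W, 8.5 km): east 8.5 sin 322° = -5.23, north 8.5 cos 322° = 6.70
Net: -5.88 east, 2.67 north. Distance = √((-5.88)² + (2.67)²) = 6.456 km.

6.5 km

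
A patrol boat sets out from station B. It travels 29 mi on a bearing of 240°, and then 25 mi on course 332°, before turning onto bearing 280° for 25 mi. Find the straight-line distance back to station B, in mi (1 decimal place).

Leg 1 (240°, 29 mi): east 29 sin 240° = -25.11, north 29 cos 240° = -14.50
Leg 2 (332°, 25 mi): east 25 sin 332° = -11.74, north 25 cos 332° = 22.07
Leg 3 (280°, 25 mi): east 25 sin 280° = -24.62, north 25 cos 280° = 4.34
Net: -61.47 east, 11.91 north. Distance = √((-61.47)² + (11.91)²) = 62.616 mi.

62.6 mi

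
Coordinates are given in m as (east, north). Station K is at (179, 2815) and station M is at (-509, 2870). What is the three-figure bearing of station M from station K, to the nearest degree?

Δeast = -509 − 179 = -688.00; Δnorth = 2870 − 2815 = 55.00.
Bearing = atan2(Δeast, Δnorth) mod 360° = 274.57° ≈ 275°.

275°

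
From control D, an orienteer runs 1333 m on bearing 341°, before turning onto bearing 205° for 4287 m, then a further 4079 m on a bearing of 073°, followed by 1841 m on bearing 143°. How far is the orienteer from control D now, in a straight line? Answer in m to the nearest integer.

4007 m

Leg 1 (341°, 1333 m): east 1333 sin 341° = -433.98, north 1333 cos 341° = 1260.38
Leg 2 (205°, 4287 m): east 4287 sin 205° = -1811.76, north 4287 cos 205° = -3885.34
Leg 3 (073°, 4079 m): east 4079 sin 73° = 3900.77, north 4079 cos 73° = 1192.58
Leg 4 (143°, 1841 m): east 1841 sin 143° = 1107.94, north 1841 cos 143° = -1470.29
Net: 2762.96 east, -2902.67 north. Distance = √((2762.96)² + (-2902.67)²) = 4007.424 m.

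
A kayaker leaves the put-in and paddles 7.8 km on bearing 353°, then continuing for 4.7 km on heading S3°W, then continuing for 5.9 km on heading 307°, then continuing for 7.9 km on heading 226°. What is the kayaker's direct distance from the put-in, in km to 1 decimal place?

11.6 km

Leg 1 (353°, 7.8 km): east 7.8 sin 353° = -0.95, north 7.8 cos 353° = 7.74
Leg 2 (S3°W, 4.7 km): east 4.7 sin 183° = -0.25, north 4.7 cos 183° = -4.69
Leg 3 (307°, 5.9 km): east 5.9 sin 307° = -4.71, north 5.9 cos 307° = 3.55
Leg 4 (226°, 7.9 km): east 7.9 sin 226° = -5.68, north 7.9 cos 226° = -5.49
Net: -11.59 east, 1.11 north. Distance = √((-11.59)² + (1.11)²) = 11.644 km.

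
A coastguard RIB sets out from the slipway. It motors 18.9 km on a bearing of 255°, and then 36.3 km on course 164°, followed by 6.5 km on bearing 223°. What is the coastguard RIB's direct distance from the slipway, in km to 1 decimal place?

46.3 km

Leg 1 (255°, 18.9 km): east 18.9 sin 255° = -18.26, north 18.9 cos 255° = -4.89
Leg 2 (164°, 36.3 km): east 36.3 sin 164° = 10.01, north 36.3 cos 164° = -34.89
Leg 3 (223°, 6.5 km): east 6.5 sin 223° = -4.43, north 6.5 cos 223° = -4.75
Net: -12.68 east, -44.54 north. Distance = √((-12.68)² + (-44.54)²) = 46.310 km.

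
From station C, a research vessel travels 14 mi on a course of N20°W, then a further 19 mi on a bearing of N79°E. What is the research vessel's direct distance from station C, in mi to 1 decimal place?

Leg 1 (N20°W, 14 mi): east 14 sin 340° = -4.79, north 14 cos 340° = 13.16
Leg 2 (N79°E, 19 mi): east 19 sin 79° = 18.65, north 19 cos 79° = 3.63
Net: 13.86 east, 16.78 north. Distance = √((13.86)² + (16.78)²) = 21.766 mi.

21.8 mi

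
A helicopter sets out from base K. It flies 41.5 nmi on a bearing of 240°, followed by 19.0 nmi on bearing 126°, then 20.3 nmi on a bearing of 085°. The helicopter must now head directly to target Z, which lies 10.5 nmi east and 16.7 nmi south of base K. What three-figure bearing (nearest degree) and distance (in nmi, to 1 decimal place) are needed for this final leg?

Leg 1 (240°, 41.5 nmi): east 41.5 sin 240° = -35.94, north 41.5 cos 240° = -20.75
Leg 2 (126°, 19.0 nmi): east 19.0 sin 126° = 15.37, north 19.0 cos 126° = -11.17
Leg 3 (085°, 20.3 nmi): east 20.3 sin 85° = 20.22, north 20.3 cos 85° = 1.77
Current position: (-0.35, -30.15). Target: (10.5, -16.7). Remaining: Δeast = 10.85, Δnorth = 13.45.
Bearing = atan2(10.85, 13.45) mod 360° = 38.89°; distance = √((10.85)² + (13.45)²) = 17.277 nmi.

039°, 17.3 nmi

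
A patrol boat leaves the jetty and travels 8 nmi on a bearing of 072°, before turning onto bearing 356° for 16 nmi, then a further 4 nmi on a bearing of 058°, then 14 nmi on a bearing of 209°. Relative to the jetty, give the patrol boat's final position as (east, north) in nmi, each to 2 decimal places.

Leg 1 (072°, 8 nmi): east 8 sin 72° = 7.61, north 8 cos 72° = 2.47
Leg 2 (356°, 16 nmi): east 16 sin 356° = -1.12, north 16 cos 356° = 15.96
Leg 3 (058°, 4 nmi): east 4 sin 58° = 3.39, north 4 cos 58° = 2.12
Leg 4 (209°, 14 nmi): east 14 sin 209° = -6.79, north 14 cos 209° = -12.24
Summing: 3.10 nmi east, 8.31 nmi north → (3.10, 8.31).

(3.10, 8.31)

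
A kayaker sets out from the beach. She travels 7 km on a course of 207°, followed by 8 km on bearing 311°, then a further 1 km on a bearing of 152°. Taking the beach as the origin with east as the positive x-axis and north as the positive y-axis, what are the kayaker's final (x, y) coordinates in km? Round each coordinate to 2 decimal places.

(-8.75, -1.87)

Leg 1 (207°, 7 km): east 7 sin 207° = -3.18, north 7 cos 207° = -6.24
Leg 2 (311°, 8 km): east 8 sin 311° = -6.04, north 8 cos 311° = 5.25
Leg 3 (152°, 1 km): east 1 sin 152° = 0.47, north 1 cos 152° = -0.88
Summing: -8.75 km east, -1.87 km north → (-8.75, -1.87).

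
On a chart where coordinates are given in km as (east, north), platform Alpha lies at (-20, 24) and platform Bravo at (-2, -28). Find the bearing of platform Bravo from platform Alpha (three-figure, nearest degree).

Δeast = -2 − -20 = 18.00; Δnorth = -28 − 24 = -52.00.
Bearing = atan2(Δeast, Δnorth) mod 360° = 160.91° ≈ 161°.

161°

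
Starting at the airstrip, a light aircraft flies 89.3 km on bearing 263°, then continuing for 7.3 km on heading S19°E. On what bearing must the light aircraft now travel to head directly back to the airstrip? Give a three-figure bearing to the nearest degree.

078°

Leg 1 (263°, 89.3 km): east 89.3 sin 263° = -88.63, north 89.3 cos 263° = -10.88
Leg 2 (S19°E, 7.3 km): east 7.3 sin 161° = 2.38, north 7.3 cos 161° = -6.90
Net displacement: -86.26 east, -17.79 north. Direction back to start is (86.26, 17.79): bearing = atan2(86.26, 17.79) mod 360° = 78.35° ≈ 078°.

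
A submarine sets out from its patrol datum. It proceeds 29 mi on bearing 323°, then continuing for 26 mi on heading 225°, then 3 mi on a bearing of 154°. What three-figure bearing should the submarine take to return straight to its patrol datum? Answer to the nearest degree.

093°

Leg 1 (323°, 29 mi): east 29 sin 323° = -17.45, north 29 cos 323° = 23.16
Leg 2 (225°, 26 mi): east 26 sin 225° = -18.38, north 26 cos 225° = -18.38
Leg 3 (154°, 3 mi): east 3 sin 154° = 1.32, north 3 cos 154° = -2.70
Net displacement: -34.52 east, 2.08 north. Direction back to start is (34.52, -2.08): bearing = atan2(34.52, -2.08) mod 360° = 93.45° ≈ 093°.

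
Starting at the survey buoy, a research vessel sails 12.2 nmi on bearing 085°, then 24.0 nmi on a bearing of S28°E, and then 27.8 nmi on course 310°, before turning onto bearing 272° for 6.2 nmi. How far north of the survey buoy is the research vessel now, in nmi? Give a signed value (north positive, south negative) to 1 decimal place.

-2.0 nmi

Leg 1 (085°, 12.2 nmi): east 12.2 sin 85° = 12.15, north 12.2 cos 85° = 1.06
Leg 2 (S28°E, 24.0 nmi): east 24.0 sin 152° = 11.27, north 24.0 cos 152° = -21.19
Leg 3 (310°, 27.8 nmi): east 27.8 sin 310° = -21.30, north 27.8 cos 310° = 17.87
Leg 4 (272°, 6.2 nmi): east 6.2 sin 272° = -6.20, north 6.2 cos 272° = 0.22
Net north component: -2.04 nmi.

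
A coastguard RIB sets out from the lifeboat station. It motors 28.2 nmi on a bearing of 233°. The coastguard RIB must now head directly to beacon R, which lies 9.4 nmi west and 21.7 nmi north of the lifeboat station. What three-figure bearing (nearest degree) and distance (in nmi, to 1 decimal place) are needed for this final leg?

019°, 40.8 nmi

Leg 1 (233°, 28.2 nmi): east 28.2 sin 233° = -22.52, north 28.2 cos 233° = -16.97
Current position: (-22.52, -16.97). Target: (-9.4, 21.7). Remaining: Δeast = 13.12, Δnorth = 38.67.
Bearing = atan2(13.12, 38.67) mod 360° = 18.74°; distance = √((13.12)² + (38.67)²) = 40.837 nmi.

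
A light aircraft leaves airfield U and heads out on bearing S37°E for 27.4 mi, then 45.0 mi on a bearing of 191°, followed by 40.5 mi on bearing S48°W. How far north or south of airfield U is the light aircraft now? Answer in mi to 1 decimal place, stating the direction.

Leg 1 (S37°E, 27.4 mi): east 27.4 sin 143° = 16.49, north 27.4 cos 143° = -21.88
Leg 2 (191°, 45.0 mi): east 45.0 sin 191° = -8.59, north 45.0 cos 191° = -44.17
Leg 3 (S48°W, 40.5 mi): east 40.5 sin 228° = -30.10, north 40.5 cos 228° = -27.10
Net north component: -93.16 mi.

93.2 mi south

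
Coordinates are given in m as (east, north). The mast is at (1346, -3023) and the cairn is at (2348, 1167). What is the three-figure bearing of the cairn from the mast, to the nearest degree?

Δeast = 2348 − 1346 = 1002.00; Δnorth = 1167 − -3023 = 4190.00.
Bearing = atan2(Δeast, Δnorth) mod 360° = 13.45° ≈ 013°.

013°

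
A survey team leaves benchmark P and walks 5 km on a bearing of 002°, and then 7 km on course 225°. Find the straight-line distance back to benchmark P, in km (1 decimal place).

4.8 km

Leg 1 (002°, 5 km): east 5 sin 2° = 0.17, north 5 cos 2° = 5.00
Leg 2 (225°, 7 km): east 7 sin 225° = -4.95, north 7 cos 225° = -4.95
Net: -4.78 east, 0.05 north. Distance = √((-4.78)² + (0.05)²) = 4.775 km.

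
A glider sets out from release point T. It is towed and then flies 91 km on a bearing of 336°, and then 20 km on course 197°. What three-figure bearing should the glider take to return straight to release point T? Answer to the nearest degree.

Leg 1 (336°, 91 km): east 91 sin 336° = -37.01, north 91 cos 336° = 83.13
Leg 2 (197°, 20 km): east 20 sin 197° = -5.85, north 20 cos 197° = -19.13
Net displacement: -42.86 east, 64.01 north. Direction back to start is (42.86, -64.01): bearing = atan2(42.86, -64.01) mod 360° = 146.19° ≈ 146°.

146°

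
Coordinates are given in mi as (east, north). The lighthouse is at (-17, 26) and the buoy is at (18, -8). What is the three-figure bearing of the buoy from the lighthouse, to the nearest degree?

134°

Δeast = 18 − -17 = 35.00; Δnorth = -8 − 26 = -34.00.
Bearing = atan2(Δeast, Δnorth) mod 360° = 134.17° ≈ 134°.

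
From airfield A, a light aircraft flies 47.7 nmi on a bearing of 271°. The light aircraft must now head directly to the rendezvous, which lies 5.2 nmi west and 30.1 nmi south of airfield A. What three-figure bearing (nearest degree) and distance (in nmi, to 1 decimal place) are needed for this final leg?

126°, 52.6 nmi

Leg 1 (271°, 47.7 nmi): east 47.7 sin 271° = -47.69, north 47.7 cos 271° = 0.83
Current position: (-47.69, 0.83). Target: (-5.2, -30.1). Remaining: Δeast = 42.49, Δnorth = -30.93.
Bearing = atan2(42.49, -30.93) mod 360° = 126.05°; distance = √((42.49)² + (-30.93)²) = 52.559 nmi.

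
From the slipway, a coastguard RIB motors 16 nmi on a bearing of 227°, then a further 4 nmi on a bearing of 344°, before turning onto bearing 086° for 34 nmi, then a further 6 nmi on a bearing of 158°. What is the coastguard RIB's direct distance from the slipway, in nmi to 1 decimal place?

25.5 nmi

Leg 1 (227°, 16 nmi): east 16 sin 227° = -11.70, north 16 cos 227° = -10.91
Leg 2 (344°, 4 nmi): east 4 sin 344° = -1.10, north 4 cos 344° = 3.85
Leg 3 (086°, 34 nmi): east 34 sin 86° = 33.92, north 34 cos 86° = 2.37
Leg 4 (158°, 6 nmi): east 6 sin 158° = 2.25, north 6 cos 158° = -5.56
Net: 23.36 east, -10.26 north. Distance = √((23.36)² + (-10.26)²) = 25.514 nmi.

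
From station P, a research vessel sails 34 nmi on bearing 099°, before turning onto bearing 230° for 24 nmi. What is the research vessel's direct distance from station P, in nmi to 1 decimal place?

25.7 nmi

Leg 1 (099°, 34 nmi): east 34 sin 99° = 33.58, north 34 cos 99° = -5.32
Leg 2 (230°, 24 nmi): east 24 sin 230° = -18.39, north 24 cos 230° = -15.43
Net: 15.20 east, -20.75 north. Distance = √((15.20)² + (-20.75)²) = 25.716 nmi.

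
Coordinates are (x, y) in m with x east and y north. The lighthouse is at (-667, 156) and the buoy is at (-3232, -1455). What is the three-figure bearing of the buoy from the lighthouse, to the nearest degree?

Δeast = -3232 − -667 = -2565.00; Δnorth = -1455 − 156 = -1611.00.
Bearing = atan2(Δeast, Δnorth) mod 360° = 237.87° ≈ 238°.

238°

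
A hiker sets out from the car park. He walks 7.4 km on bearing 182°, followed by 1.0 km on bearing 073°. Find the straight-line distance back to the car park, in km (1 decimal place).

Leg 1 (182°, 7.4 km): east 7.4 sin 182° = -0.26, north 7.4 cos 182° = -7.40
Leg 2 (073°, 1.0 km): east 1.0 sin 73° = 0.96, north 1.0 cos 73° = 0.29
Net: 0.70 east, -7.10 north. Distance = √((0.70)² + (-7.10)²) = 7.137 km.

7.1 km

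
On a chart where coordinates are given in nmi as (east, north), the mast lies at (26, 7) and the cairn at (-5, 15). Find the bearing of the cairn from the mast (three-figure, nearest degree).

284°

Δeast = -5 − 26 = -31.00; Δnorth = 15 − 7 = 8.00.
Bearing = atan2(Δeast, Δnorth) mod 360° = 284.47° ≈ 284°.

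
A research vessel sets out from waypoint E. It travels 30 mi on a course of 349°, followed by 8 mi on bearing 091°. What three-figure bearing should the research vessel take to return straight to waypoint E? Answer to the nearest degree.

Leg 1 (349°, 30 mi): east 30 sin 349° = -5.72, north 30 cos 349° = 29.45
Leg 2 (091°, 8 mi): east 8 sin 91° = 8.00, north 8 cos 91° = -0.14
Net displacement: 2.27 east, 29.31 north. Direction back to start is (-2.27, -29.31): bearing = atan2(-2.27, -29.31) mod 360° = 184.44° ≈ 184°.

184°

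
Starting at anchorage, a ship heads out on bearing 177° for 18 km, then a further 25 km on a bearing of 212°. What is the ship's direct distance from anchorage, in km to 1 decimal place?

41.1 km

Leg 1 (177°, 18 km): east 18 sin 177° = 0.94, north 18 cos 177° = -17.98
Leg 2 (212°, 25 km): east 25 sin 212° = -13.25, north 25 cos 212° = -21.20
Net: -12.31 east, -39.18 north. Distance = √((-12.31)² + (-39.18)²) = 41.064 km.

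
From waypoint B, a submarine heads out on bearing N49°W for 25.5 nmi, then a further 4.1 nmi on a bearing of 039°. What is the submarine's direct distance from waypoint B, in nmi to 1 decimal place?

Leg 1 (N49°W, 25.5 nmi): east 25.5 sin 311° = -19.25, north 25.5 cos 311° = 16.73
Leg 2 (039°, 4.1 nmi): east 4.1 sin 39° = 2.58, north 4.1 cos 39° = 3.19
Net: -16.66 east, 19.92 north. Distance = √((-16.66)² + (19.92)²) = 25.968 nmi.

26.0 nmi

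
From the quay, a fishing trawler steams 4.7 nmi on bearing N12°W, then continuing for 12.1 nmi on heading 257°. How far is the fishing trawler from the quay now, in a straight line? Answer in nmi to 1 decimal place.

Leg 1 (N12°W, 4.7 nmi): east 4.7 sin 348° = -0.98, north 4.7 cos 348° = 4.60
Leg 2 (257°, 12.1 nmi): east 12.1 sin 257° = -11.79, north 12.1 cos 257° = -2.72
Net: -12.77 east, 1.88 north. Distance = √((-12.77)² + (1.88)²) = 12.904 nmi.

12.9 nmi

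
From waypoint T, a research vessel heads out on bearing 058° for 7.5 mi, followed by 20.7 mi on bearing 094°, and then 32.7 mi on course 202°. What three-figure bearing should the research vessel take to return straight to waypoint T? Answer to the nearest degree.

332°

Leg 1 (058°, 7.5 mi): east 7.5 sin 58° = 6.36, north 7.5 cos 58° = 3.97
Leg 2 (094°, 20.7 mi): east 20.7 sin 94° = 20.65, north 20.7 cos 94° = -1.44
Leg 3 (202°, 32.7 mi): east 32.7 sin 202° = -12.25, north 32.7 cos 202° = -30.32
Net displacement: 14.76 east, -27.79 north. Direction back to start is (-14.76, 27.79): bearing = atan2(-14.76, 27.79) mod 360° = 332.02° ≈ 332°.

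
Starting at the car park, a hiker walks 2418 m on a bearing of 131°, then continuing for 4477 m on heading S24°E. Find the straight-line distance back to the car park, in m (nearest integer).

Leg 1 (131°, 2418 m): east 2418 sin 131° = 1824.89, north 2418 cos 131° = -1586.35
Leg 2 (S24°E, 4477 m): east 4477 sin 156° = 1820.96, north 4477 cos 156° = -4089.94
Net: 3645.85 east, -5676.29 north. Distance = √((3645.85)² + (-5676.29)²) = 6746.296 m.

6746 m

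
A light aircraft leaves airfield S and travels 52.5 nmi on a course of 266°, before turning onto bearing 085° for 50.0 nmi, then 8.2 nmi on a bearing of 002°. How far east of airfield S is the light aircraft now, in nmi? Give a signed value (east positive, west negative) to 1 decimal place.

-2.3 nmi

Leg 1 (266°, 52.5 nmi): east 52.5 sin 266° = -52.37, north 52.5 cos 266° = -3.66
Leg 2 (085°, 50.0 nmi): east 50.0 sin 85° = 49.81, north 50.0 cos 85° = 4.36
Leg 3 (002°, 8.2 nmi): east 8.2 sin 2° = 0.29, north 8.2 cos 2° = 8.20
Net east component: -2.28 nmi.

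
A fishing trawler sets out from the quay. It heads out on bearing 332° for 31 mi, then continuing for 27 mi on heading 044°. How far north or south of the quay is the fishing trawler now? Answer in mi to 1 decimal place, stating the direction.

Leg 1 (332°, 31 mi): east 31 sin 332° = -14.55, north 31 cos 332° = 27.37
Leg 2 (044°, 27 mi): east 27 sin 44° = 18.76, north 27 cos 44° = 19.42
Net north component: 46.79 mi.

46.8 mi north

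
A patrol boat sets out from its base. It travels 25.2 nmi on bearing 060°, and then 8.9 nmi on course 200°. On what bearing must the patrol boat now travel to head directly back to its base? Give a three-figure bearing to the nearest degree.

Leg 1 (060°, 25.2 nmi): east 25.2 sin 60° = 21.82, north 25.2 cos 60° = 12.60
Leg 2 (200°, 8.9 nmi): east 8.9 sin 200° = -3.04, north 8.9 cos 200° = -8.36
Net displacement: 18.78 east, 4.24 north. Direction back to start is (-18.78, -4.24): bearing = atan2(-18.78, -4.24) mod 360° = 257.29° ≈ 257°.

257°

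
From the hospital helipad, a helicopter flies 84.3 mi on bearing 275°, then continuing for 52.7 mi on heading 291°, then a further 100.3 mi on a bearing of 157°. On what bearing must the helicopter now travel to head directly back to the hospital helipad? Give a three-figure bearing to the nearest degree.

Leg 1 (275°, 84.3 mi): east 84.3 sin 275° = -83.98, north 84.3 cos 275° = 7.35
Leg 2 (291°, 52.7 mi): east 52.7 sin 291° = -49.20, north 52.7 cos 291° = 18.89
Leg 3 (157°, 100.3 mi): east 100.3 sin 157° = 39.19, north 100.3 cos 157° = -92.33
Net displacement: -93.99 east, -66.09 north. Direction back to start is (93.99, 66.09): bearing = atan2(93.99, 66.09) mod 360° = 54.88° ≈ 055°.

055°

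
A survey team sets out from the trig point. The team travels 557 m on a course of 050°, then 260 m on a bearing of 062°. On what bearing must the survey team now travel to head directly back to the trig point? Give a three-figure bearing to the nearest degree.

Leg 1 (050°, 557 m): east 557 sin 50° = 426.69, north 557 cos 50° = 358.03
Leg 2 (062°, 260 m): east 260 sin 62° = 229.57, north 260 cos 62° = 122.06
Net displacement: 656.25 east, 480.10 north. Direction back to start is (-656.25, -480.10): bearing = atan2(-656.25, -480.10) mod 360° = 233.81° ≈ 234°.

234°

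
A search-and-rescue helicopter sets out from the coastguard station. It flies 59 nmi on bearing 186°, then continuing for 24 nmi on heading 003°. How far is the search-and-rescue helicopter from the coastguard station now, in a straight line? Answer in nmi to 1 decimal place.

Leg 1 (186°, 59 nmi): east 59 sin 186° = -6.17, north 59 cos 186° = -58.68
Leg 2 (003°, 24 nmi): east 24 sin 3° = 1.26, north 24 cos 3° = 23.97
Net: -4.91 east, -34.71 north. Distance = √((-4.91)² + (-34.71)²) = 35.055 nmi.

35.1 nmi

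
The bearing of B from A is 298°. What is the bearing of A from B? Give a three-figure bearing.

Back-bearing = 298° − 180° = 118°.

118°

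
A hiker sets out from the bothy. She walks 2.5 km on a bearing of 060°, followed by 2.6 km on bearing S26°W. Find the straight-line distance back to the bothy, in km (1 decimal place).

1.5 km

Leg 1 (060°, 2.5 km): east 2.5 sin 60° = 2.17, north 2.5 cos 60° = 1.25
Leg 2 (S26°W, 2.6 km): east 2.6 sin 206° = -1.14, north 2.6 cos 206° = -2.34
Net: 1.03 east, -1.09 north. Distance = √((1.03)² + (-1.09)²) = 1.494 km.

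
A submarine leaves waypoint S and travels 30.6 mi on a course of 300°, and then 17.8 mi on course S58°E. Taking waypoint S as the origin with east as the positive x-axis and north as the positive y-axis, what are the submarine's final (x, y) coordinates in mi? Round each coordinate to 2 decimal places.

Leg 1 (300°, 30.6 mi): east 30.6 sin 300° = -26.50, north 30.6 cos 300° = 15.30
Leg 2 (S58°E, 17.8 mi): east 17.8 sin 122° = 15.10, north 17.8 cos 122° = -9.43
Summing: -11.41 mi east, 5.87 mi north → (-11.41, 5.87).

(-11.41, 5.87)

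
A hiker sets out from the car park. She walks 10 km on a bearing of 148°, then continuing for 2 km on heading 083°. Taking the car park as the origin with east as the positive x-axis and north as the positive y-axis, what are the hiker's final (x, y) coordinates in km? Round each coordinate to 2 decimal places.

Leg 1 (148°, 10 km): east 10 sin 148° = 5.30, north 10 cos 148° = -8.48
Leg 2 (083°, 2 km): east 2 sin 83° = 1.99, north 2 cos 83° = 0.24
Summing: 7.28 km east, -8.24 km north → (7.28, -8.24).

(7.28, -8.24)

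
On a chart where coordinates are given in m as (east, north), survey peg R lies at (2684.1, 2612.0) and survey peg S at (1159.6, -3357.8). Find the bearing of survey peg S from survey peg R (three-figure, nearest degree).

194°

Δeast = 1159.6 − 2684.1 = -1524.50; Δnorth = -3357.8 − 2612.0 = -5969.80.
Bearing = atan2(Δeast, Δnorth) mod 360° = 194.33° ≈ 194°.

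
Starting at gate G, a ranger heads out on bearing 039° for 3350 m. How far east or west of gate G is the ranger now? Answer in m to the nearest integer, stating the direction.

Leg 1 (039°, 3350 m): east 3350 sin 39° = 2108.22, north 3350 cos 39° = 2603.44
Net east component: 2108.22 m.

2108 m east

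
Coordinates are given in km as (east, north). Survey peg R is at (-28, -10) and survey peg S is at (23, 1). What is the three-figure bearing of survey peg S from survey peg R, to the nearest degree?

078°

Δeast = 23 − -28 = 51.00; Δnorth = 1 − -10 = 11.00.
Bearing = atan2(Δeast, Δnorth) mod 360° = 77.83° ≈ 078°.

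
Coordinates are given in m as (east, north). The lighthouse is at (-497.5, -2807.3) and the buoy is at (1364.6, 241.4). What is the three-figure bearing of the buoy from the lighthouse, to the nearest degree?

Δeast = 1364.6 − -497.5 = 1862.10; Δnorth = 241.4 − -2807.3 = 3048.70.
Bearing = atan2(Δeast, Δnorth) mod 360° = 31.42° ≈ 031°.

031°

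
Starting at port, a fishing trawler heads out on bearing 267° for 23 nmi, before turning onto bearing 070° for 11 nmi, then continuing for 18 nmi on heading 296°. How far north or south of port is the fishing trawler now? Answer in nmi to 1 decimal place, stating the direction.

Leg 1 (267°, 23 nmi): east 23 sin 267° = -22.97, north 23 cos 267° = -1.20
Leg 2 (070°, 11 nmi): east 11 sin 70° = 10.34, north 11 cos 70° = 3.76
Leg 3 (296°, 18 nmi): east 18 sin 296° = -16.18, north 18 cos 296° = 7.89
Net north component: 10.45 nmi.

10.4 nmi north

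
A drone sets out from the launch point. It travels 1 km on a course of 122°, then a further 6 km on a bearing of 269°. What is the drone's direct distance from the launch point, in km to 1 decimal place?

5.2 km

Leg 1 (122°, 1 km): east 1 sin 122° = 0.85, north 1 cos 122° = -0.53
Leg 2 (269°, 6 km): east 6 sin 269° = -6.00, north 6 cos 269° = -0.10
Net: -5.15 east, -0.63 north. Distance = √((-5.15)² + (-0.63)²) = 5.190 km.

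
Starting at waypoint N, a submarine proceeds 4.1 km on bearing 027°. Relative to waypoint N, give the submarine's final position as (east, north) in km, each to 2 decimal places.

(1.86, 3.65)

Leg 1 (027°, 4.1 km): east 4.1 sin 27° = 1.86, north 4.1 cos 27° = 3.65
Summing: 1.86 km east, 3.65 km north → (1.86, 3.65).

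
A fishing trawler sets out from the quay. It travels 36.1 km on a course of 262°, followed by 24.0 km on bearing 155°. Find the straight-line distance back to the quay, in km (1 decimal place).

37.0 km

Leg 1 (262°, 36.1 km): east 36.1 sin 262° = -35.75, north 36.1 cos 262° = -5.02
Leg 2 (155°, 24.0 km): east 24.0 sin 155° = 10.14, north 24.0 cos 155° = -21.75
Net: -25.61 east, -26.78 north. Distance = √((-25.61)² + (-26.78)²) = 37.048 km.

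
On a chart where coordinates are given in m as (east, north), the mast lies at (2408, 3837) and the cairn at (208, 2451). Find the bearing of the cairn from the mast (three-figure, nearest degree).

238°

Δeast = 208 − 2408 = -2200.00; Δnorth = 2451 − 3837 = -1386.00.
Bearing = atan2(Δeast, Δnorth) mod 360° = 237.79° ≈ 238°.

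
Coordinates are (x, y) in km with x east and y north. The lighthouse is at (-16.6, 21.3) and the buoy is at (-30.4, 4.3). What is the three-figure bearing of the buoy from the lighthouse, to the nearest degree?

219°

Δeast = -30.4 − -16.6 = -13.80; Δnorth = 4.3 − 21.3 = -17.00.
Bearing = atan2(Δeast, Δnorth) mod 360° = 219.07° ≈ 219°.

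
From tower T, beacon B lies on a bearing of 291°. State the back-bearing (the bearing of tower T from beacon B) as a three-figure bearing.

111°

Back-bearing = 291° − 180° = 111°.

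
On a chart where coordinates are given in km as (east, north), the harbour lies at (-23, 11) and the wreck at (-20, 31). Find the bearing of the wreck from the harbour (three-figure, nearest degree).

009°

Δeast = -20 − -23 = 3.00; Δnorth = 31 − 11 = 20.00.
Bearing = atan2(Δeast, Δnorth) mod 360° = 8.53° ≈ 009°.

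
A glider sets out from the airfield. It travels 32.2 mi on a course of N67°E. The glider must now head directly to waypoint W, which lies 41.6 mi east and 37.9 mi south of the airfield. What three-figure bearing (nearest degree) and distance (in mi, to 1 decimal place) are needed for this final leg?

167°, 51.9 mi

Leg 1 (N67°E, 32.2 mi): east 32.2 sin 67° = 29.64, north 32.2 cos 67° = 12.58
Current position: (29.64, 12.58). Target: (41.6, -37.9). Remaining: Δeast = 11.96, Δnorth = -50.48.
Bearing = atan2(11.96, -50.48) mod 360° = 166.67°; distance = √((11.96)² + (-50.48)²) = 51.879 mi.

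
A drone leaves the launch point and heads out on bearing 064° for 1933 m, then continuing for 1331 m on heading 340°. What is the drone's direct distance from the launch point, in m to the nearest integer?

2459 m

Leg 1 (064°, 1933 m): east 1933 sin 64° = 1737.37, north 1933 cos 64° = 847.37
Leg 2 (340°, 1331 m): east 1331 sin 340° = -455.23, north 1331 cos 340° = 1250.73
Net: 1282.14 east, 2098.10 north. Distance = √((1282.14)² + (2098.10)²) = 2458.845 m.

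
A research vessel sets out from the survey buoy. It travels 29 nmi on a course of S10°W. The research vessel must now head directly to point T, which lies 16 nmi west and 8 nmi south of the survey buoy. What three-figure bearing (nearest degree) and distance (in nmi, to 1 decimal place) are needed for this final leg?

332°, 23.3 nmi

Leg 1 (S10°W, 29 nmi): east 29 sin 190° = -5.04, north 29 cos 190° = -28.56
Current position: (-5.04, -28.56). Target: (-16, -8). Remaining: Δeast = -10.96, Δnorth = 20.56.
Bearing = atan2(-10.96, 20.56) mod 360° = 331.93°; distance = √((-10.96)² + (20.56)²) = 23.300 nmi.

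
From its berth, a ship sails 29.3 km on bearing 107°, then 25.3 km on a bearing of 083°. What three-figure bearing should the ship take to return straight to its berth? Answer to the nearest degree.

276°

Leg 1 (107°, 29.3 km): east 29.3 sin 107° = 28.02, north 29.3 cos 107° = -8.57
Leg 2 (083°, 25.3 km): east 25.3 sin 83° = 25.11, north 25.3 cos 83° = 3.08
Net displacement: 53.13 east, -5.48 north. Direction back to start is (-53.13, 5.48): bearing = atan2(-53.13, 5.48) mod 360° = 275.89° ≈ 276°.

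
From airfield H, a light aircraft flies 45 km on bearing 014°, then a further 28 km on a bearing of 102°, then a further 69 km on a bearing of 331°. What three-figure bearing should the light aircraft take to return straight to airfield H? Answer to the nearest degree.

Leg 1 (014°, 45 km): east 45 sin 14° = 10.89, north 45 cos 14° = 43.66
Leg 2 (102°, 28 km): east 28 sin 102° = 27.39, north 28 cos 102° = -5.82
Leg 3 (331°, 69 km): east 69 sin 331° = -33.45, north 69 cos 331° = 60.35
Net displacement: 4.82 east, 98.19 north. Direction back to start is (-4.82, -98.19): bearing = atan2(-4.82, -98.19) mod 360° = 182.81° ≈ 183°.

183°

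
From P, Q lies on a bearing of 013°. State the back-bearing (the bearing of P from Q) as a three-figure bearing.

Back-bearing = 013° + 180° = 193°.

193°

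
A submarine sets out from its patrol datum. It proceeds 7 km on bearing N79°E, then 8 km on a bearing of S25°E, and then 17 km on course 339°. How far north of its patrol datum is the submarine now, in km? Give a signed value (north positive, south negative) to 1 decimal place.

Leg 1 (N79°E, 7 km): east 7 sin 79° = 6.87, north 7 cos 79° = 1.34
Leg 2 (S25°E, 8 km): east 8 sin 155° = 3.38, north 8 cos 155° = -7.25
Leg 3 (339°, 17 km): east 17 sin 339° = -6.09, north 17 cos 339° = 15.87
Net north component: 9.96 km.

10.0 km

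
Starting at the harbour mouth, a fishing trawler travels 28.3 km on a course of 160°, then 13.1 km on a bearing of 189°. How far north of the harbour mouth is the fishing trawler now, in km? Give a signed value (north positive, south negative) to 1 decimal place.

Leg 1 (160°, 28.3 km): east 28.3 sin 160° = 9.68, north 28.3 cos 160° = -26.59
Leg 2 (189°, 13.1 km): east 13.1 sin 189° = -2.05, north 13.1 cos 189° = -12.94
Net north component: -39.53 km.

-39.5 km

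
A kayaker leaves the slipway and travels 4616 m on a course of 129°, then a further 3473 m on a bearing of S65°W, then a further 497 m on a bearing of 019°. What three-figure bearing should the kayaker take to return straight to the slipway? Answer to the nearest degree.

351°

Leg 1 (129°, 4616 m): east 4616 sin 129° = 3587.31, north 4616 cos 129° = -2904.94
Leg 2 (S65°W, 3473 m): east 3473 sin 245° = -3147.61, north 3473 cos 245° = -1467.75
Leg 3 (019°, 497 m): east 497 sin 19° = 161.81, north 497 cos 19° = 469.92
Net displacement: 601.51 east, -3902.77 north. Direction back to start is (-601.51, 3902.77): bearing = atan2(-601.51, 3902.77) mod 360° = 351.24° ≈ 351°.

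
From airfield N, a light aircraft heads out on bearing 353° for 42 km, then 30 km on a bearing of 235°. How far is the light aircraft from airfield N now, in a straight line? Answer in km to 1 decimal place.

38.5 km

Leg 1 (353°, 42 km): east 42 sin 353° = -5.12, north 42 cos 353° = 41.69
Leg 2 (235°, 30 km): east 30 sin 235° = -24.57, north 30 cos 235° = -17.21
Net: -29.69 east, 24.48 north. Distance = √((-29.69)² + (24.48)²) = 38.483 km.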